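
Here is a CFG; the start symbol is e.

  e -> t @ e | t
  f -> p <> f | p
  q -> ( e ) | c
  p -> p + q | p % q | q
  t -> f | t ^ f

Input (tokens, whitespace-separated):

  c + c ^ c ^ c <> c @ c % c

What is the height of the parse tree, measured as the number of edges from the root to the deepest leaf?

[e [t [t [t [f [p [p [q c]] + [q c]]]] ^ [f [p [q c]]]] ^ [f [p [q c]] <> [f [p [q c]]]]] @ [e [t [f [p [p [q c]] % [q c]]]]]]

8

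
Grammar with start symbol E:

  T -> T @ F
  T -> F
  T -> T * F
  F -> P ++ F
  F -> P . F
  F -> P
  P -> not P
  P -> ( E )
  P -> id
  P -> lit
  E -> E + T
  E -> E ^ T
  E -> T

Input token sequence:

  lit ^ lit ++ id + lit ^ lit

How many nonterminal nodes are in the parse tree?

[E [E [E [E [T [F [P lit]]]] ^ [T [F [P lit] ++ [F [P id]]]]] + [T [F [P lit]]]] ^ [T [F [P lit]]]]

18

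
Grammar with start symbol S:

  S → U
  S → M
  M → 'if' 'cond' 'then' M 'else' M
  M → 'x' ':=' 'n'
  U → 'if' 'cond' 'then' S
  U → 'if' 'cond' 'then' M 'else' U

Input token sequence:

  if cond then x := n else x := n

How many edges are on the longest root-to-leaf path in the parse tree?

3

[S [M if cond then [M x := n] else [M x := n]]]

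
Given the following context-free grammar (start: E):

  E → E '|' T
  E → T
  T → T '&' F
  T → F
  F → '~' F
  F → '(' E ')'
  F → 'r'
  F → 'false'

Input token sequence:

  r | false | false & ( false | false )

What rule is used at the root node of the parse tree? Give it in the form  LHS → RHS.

E → E '|' T

[E [E [E [T [F r]]] | [T [F false]]] | [T [T [F false]] & [F ( [E [E [T [F false]]] | [T [F false]]] )]]]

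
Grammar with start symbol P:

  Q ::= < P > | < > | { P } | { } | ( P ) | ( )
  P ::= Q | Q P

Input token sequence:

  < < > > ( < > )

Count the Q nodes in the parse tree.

4

[P [Q < [P [Q < >]] >] [P [Q ( [P [Q < >]] )]]]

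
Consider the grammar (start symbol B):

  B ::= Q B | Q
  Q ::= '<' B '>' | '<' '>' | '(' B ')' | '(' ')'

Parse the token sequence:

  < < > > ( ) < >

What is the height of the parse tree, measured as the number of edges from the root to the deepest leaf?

[B [Q < [B [Q < >]] >] [B [Q ( )] [B [Q < >]]]]

4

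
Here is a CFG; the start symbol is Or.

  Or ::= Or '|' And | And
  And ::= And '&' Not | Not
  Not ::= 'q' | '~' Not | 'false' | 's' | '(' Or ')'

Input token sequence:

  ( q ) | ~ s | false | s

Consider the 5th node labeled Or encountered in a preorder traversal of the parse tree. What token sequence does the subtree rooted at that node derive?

[Or [Or [Or [Or [And [Not ( [Or [And [Not q]]] )]]] | [And [Not ~ [Not s]]]] | [And [Not false]]] | [And [Not s]]]

q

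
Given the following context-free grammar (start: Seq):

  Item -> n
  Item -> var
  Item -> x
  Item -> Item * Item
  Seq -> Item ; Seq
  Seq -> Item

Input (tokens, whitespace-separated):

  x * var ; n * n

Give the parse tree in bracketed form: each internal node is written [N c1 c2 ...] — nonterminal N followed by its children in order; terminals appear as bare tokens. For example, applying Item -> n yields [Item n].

Seq
Item ; Seq
Item * Item ; Seq
x * Item ; Seq
x * var ; Seq
x * var ; Item
x * var ; Item * Item
x * var ; n * Item
x * var ; n * n

[Seq [Item [Item x] * [Item var]] ; [Seq [Item [Item n] * [Item n]]]]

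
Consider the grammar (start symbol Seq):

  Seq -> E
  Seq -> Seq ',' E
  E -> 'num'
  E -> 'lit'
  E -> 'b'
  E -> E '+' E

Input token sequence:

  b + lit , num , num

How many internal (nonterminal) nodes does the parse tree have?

8

[Seq [Seq [Seq [E [E b] + [E lit]]] , [E num]] , [E num]]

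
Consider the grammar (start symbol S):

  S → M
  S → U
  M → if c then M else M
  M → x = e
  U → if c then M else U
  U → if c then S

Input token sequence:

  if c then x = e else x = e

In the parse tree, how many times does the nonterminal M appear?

[S [M if c then [M x = e] else [M x = e]]]

3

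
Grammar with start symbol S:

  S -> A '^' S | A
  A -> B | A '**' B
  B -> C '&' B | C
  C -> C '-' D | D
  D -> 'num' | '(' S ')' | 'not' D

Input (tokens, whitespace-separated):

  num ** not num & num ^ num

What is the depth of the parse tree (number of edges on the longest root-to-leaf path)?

6

[S [A [A [B [C [D num]]]] ** [B [C [D not [D num]]] & [B [C [D num]]]]] ^ [S [A [B [C [D num]]]]]]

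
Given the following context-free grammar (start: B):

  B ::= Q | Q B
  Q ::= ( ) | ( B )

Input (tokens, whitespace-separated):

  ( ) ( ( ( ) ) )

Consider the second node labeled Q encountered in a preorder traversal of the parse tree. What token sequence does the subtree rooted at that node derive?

( ( ( ) ) )

[B [Q ( )] [B [Q ( [B [Q ( [B [Q ( )]] )]] )]]]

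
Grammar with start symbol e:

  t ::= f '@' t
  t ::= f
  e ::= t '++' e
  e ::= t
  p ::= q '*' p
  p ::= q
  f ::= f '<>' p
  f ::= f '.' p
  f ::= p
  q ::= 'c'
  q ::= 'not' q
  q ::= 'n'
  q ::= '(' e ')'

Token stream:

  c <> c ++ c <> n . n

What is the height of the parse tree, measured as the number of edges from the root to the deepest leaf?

8

[e [t [f [f [p [q c]]] <> [p [q c]]]] ++ [e [t [f [f [f [p [q c]]] <> [p [q n]]] . [p [q n]]]]]]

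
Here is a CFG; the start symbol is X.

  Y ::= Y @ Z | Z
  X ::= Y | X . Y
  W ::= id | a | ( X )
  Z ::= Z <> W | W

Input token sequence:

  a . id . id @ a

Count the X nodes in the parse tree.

3

[X [X [X [Y [Z [W a]]]] . [Y [Z [W id]]]] . [Y [Y [Z [W id]]] @ [Z [W a]]]]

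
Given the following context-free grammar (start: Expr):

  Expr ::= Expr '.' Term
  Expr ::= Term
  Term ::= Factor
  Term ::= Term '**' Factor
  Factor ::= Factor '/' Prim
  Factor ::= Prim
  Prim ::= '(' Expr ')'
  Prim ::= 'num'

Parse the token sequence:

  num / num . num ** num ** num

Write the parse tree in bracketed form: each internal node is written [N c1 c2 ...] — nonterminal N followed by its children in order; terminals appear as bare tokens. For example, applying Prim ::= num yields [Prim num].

[Expr [Expr [Term [Factor [Factor [Prim num]] / [Prim num]]]] . [Term [Term [Term [Factor [Prim num]]] ** [Factor [Prim num]]] ** [Factor [Prim num]]]]

Expr
Expr . Term
Term . Term
Factor . Term
Factor / Prim . Term
Prim / Prim . Term
num / Prim . Term
num / num . Term
num / num . Term ** Factor
num / num . Term ** Factor ** Factor
num / num . Factor ** Factor ** Factor
num / num . Prim ** Factor ** Factor
num / num . num ** Factor ** Factor
num / num . num ** Prim ** Factor
num / num . num ** num ** Factor
num / num . num ** num ** Prim
num / num . num ** num ** num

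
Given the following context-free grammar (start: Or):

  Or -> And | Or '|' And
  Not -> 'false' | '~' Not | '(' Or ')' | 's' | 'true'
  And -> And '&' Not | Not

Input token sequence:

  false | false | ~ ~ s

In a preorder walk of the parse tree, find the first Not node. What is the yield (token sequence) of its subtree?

false

[Or [Or [Or [And [Not false]]] | [And [Not false]]] | [And [Not ~ [Not ~ [Not s]]]]]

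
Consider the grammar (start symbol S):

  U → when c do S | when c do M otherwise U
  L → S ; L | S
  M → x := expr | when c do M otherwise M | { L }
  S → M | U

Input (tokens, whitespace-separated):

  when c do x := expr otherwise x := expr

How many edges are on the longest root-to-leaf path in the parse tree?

3

[S [M when c do [M x := expr] otherwise [M x := expr]]]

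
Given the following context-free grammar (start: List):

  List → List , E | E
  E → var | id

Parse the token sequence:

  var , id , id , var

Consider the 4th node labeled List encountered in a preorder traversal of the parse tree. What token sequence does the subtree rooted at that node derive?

var

[List [List [List [List [E var]] , [E id]] , [E id]] , [E var]]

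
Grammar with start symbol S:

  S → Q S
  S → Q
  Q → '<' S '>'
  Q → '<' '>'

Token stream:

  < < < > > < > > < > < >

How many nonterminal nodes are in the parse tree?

[S [Q < [S [Q < [S [Q < >]] >] [S [Q < >]]] >] [S [Q < >] [S [Q < >]]]]

12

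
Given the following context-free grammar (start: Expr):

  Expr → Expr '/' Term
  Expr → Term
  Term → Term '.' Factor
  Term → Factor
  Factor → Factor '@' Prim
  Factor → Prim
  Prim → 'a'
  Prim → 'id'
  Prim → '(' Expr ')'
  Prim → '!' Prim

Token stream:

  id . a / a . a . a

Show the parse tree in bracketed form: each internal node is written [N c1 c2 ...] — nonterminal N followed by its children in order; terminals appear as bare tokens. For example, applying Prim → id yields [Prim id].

[Expr [Expr [Term [Term [Factor [Prim id]]] . [Factor [Prim a]]]] / [Term [Term [Term [Factor [Prim a]]] . [Factor [Prim a]]] . [Factor [Prim a]]]]

Expr
Expr / Term
Term / Term
Term . Factor / Term
Factor . Factor / Term
Prim . Factor / Term
id . Factor / Term
id . Prim / Term
id . a / Term
id . a / Term . Factor
id . a / Term . Factor . Factor
id . a / Factor . Factor . Factor
id . a / Prim . Factor . Factor
id . a / a . Factor . Factor
id . a / a . Prim . Factor
id . a / a . a . Factor
id . a / a . a . Prim
id . a / a . a . a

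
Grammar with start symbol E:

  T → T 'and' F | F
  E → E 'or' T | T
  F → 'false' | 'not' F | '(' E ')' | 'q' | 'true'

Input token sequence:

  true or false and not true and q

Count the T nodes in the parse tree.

4

[E [E [T [F true]]] or [T [T [T [F false]] and [F not [F true]]] and [F q]]]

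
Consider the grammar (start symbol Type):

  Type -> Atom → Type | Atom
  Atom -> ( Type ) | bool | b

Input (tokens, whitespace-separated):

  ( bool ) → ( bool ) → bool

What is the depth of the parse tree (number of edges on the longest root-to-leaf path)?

[Type [Atom ( [Type [Atom bool]] )] → [Type [Atom ( [Type [Atom bool]] )] → [Type [Atom bool]]]]

5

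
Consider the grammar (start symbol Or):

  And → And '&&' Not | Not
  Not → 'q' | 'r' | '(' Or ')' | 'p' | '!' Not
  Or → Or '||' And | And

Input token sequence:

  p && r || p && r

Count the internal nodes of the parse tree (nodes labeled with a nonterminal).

10

[Or [Or [And [And [Not p]] && [Not r]]] || [And [And [Not p]] && [Not r]]]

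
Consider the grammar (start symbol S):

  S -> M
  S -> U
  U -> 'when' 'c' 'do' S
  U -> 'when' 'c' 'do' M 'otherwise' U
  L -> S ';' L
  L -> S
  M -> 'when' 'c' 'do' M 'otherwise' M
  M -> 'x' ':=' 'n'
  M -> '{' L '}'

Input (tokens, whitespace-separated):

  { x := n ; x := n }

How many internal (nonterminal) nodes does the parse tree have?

[S [M { [L [S [M x := n]] ; [L [S [M x := n]]]] }]]

8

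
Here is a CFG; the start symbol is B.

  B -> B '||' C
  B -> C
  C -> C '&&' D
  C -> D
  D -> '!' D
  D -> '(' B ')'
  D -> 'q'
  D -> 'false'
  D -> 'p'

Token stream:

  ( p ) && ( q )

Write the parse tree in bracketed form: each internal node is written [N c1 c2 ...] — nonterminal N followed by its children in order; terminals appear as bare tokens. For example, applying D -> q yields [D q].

[B [C [C [D ( [B [C [D p]]] )]] && [D ( [B [C [D q]]] )]]]

B
C
C && D
D && D
( B ) && D
( C ) && D
( D ) && D
( p ) && D
( p ) && ( B )
( p ) && ( C )
( p ) && ( D )
( p ) && ( q )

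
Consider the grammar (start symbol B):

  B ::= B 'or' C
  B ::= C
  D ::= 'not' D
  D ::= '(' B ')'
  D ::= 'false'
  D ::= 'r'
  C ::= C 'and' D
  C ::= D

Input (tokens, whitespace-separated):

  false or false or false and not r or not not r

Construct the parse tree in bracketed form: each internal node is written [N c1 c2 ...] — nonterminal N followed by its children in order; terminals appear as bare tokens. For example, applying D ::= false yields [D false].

[B [B [B [B [C [D false]]] or [C [D false]]] or [C [C [D false]] and [D not [D r]]]] or [C [D not [D not [D r]]]]]

B
B or C
B or C or C
B or C or C or C
C or C or C or C
D or C or C or C
false or C or C or C
false or D or C or C
false or false or C or C
false or false or C and D or C
false or false or D and D or C
false or false or false and D or C
false or false or false and not D or C
false or false or false and not r or C
false or false or false and not r or D
false or false or false and not r or not D
false or false or false and not r or not not D
false or false or false and not r or not not r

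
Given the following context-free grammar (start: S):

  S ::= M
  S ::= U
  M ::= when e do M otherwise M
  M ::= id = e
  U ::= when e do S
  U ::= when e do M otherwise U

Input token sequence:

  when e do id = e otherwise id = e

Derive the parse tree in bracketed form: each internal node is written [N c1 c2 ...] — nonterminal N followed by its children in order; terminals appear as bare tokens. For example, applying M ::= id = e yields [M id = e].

[S [M when e do [M id = e] otherwise [M id = e]]]

S
M
when e do M otherwise M
when e do id = e otherwise M
when e do id = e otherwise id = e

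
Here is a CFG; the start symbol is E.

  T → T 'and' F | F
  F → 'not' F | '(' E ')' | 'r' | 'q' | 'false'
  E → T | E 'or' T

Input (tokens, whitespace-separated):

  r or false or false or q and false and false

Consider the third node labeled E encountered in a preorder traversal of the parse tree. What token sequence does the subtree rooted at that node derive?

r or false

[E [E [E [E [T [F r]]] or [T [F false]]] or [T [F false]]] or [T [T [T [F q]] and [F false]] and [F false]]]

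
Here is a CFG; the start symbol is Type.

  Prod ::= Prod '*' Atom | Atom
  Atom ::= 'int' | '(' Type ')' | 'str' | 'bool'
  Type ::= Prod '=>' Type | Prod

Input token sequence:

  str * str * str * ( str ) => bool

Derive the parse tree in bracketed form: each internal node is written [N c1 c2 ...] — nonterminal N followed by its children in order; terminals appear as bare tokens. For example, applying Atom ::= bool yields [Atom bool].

Type
Prod => Type
Prod * Atom => Type
Prod * Atom * Atom => Type
Prod * Atom * Atom * Atom => Type
Atom * Atom * Atom * Atom => Type
str * Atom * Atom * Atom => Type
str * str * Atom * Atom => Type
str * str * str * Atom => Type
str * str * str * ( Type ) => Type
str * str * str * ( Prod ) => Type
str * str * str * ( Atom ) => Type
str * str * str * ( str ) => Type
str * str * str * ( str ) => Prod
str * str * str * ( str ) => Atom
str * str * str * ( str ) => bool

[Type [Prod [Prod [Prod [Prod [Atom str]] * [Atom str]] * [Atom str]] * [Atom ( [Type [Prod [Atom str]]] )]] => [Type [Prod [Atom bool]]]]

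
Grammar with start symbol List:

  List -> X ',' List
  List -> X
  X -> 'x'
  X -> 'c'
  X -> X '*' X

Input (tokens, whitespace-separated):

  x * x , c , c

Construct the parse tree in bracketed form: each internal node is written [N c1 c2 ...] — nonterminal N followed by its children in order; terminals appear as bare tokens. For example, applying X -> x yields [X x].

[List [X [X x] * [X x]] , [List [X c] , [List [X c]]]]

List
X , List
X * X , List
x * X , List
x * x , List
x * x , X , List
x * x , c , List
x * x , c , X
x * x , c , c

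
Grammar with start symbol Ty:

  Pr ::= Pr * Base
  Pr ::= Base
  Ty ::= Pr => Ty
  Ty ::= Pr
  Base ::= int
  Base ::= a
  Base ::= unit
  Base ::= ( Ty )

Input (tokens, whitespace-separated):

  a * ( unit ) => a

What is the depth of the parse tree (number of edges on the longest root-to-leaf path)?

[Ty [Pr [Pr [Base a]] * [Base ( [Ty [Pr [Base unit]]] )]] => [Ty [Pr [Base a]]]]

6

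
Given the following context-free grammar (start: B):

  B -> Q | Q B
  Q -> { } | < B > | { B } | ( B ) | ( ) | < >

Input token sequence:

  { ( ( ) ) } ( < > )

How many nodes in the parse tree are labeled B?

[B [Q { [B [Q ( [B [Q ( )]] )]] }] [B [Q ( [B [Q < >]] )]]]

5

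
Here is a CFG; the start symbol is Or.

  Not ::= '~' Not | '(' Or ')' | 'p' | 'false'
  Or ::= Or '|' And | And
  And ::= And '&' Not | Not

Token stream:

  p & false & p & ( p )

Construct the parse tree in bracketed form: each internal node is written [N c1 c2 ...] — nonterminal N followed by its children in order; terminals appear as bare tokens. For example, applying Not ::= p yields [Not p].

[Or [And [And [And [And [Not p]] & [Not false]] & [Not p]] & [Not ( [Or [And [Not p]]] )]]]

Or
And
And & Not
And & Not & Not
And & Not & Not & Not
Not & Not & Not & Not
p & Not & Not & Not
p & false & Not & Not
p & false & p & Not
p & false & p & ( Or )
p & false & p & ( And )
p & false & p & ( Not )
p & false & p & ( p )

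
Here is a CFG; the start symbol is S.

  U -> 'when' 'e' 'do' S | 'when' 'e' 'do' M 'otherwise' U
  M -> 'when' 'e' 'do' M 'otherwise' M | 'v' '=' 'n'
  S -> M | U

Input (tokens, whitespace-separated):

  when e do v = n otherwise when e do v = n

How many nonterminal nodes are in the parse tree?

[S [U when e do [M v = n] otherwise [U when e do [S [M v = n]]]]]

6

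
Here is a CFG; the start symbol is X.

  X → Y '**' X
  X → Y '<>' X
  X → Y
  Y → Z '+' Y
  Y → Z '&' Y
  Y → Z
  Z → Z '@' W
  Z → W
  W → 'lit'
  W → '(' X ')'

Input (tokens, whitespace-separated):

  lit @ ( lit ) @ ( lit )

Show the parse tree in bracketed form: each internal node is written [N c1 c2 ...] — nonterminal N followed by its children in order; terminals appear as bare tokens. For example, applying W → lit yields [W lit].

[X [Y [Z [Z [Z [W lit]] @ [W ( [X [Y [Z [W lit]]]] )]] @ [W ( [X [Y [Z [W lit]]]] )]]]]

X
Y
Z
Z @ W
Z @ W @ W
W @ W @ W
lit @ W @ W
lit @ ( X ) @ W
lit @ ( Y ) @ W
lit @ ( Z ) @ W
lit @ ( W ) @ W
lit @ ( lit ) @ W
lit @ ( lit ) @ ( X )
lit @ ( lit ) @ ( Y )
lit @ ( lit ) @ ( Z )
lit @ ( lit ) @ ( W )
lit @ ( lit ) @ ( lit )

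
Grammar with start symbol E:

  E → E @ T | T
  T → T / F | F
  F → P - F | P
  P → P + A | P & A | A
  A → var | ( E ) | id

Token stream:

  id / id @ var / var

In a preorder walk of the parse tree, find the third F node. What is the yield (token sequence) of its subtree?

var

[E [E [T [T [F [P [A id]]]] / [F [P [A id]]]]] @ [T [T [F [P [A var]]]] / [F [P [A var]]]]]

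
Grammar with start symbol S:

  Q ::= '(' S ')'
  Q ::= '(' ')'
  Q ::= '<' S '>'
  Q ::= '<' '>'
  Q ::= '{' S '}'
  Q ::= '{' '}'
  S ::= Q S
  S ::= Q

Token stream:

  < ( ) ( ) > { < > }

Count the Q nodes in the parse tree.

5

[S [Q < [S [Q ( )] [S [Q ( )]]] >] [S [Q { [S [Q < >]] }]]]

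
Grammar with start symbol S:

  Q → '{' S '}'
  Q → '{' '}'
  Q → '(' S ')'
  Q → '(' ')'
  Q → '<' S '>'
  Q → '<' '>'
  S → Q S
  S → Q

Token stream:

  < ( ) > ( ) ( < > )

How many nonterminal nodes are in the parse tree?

10

[S [Q < [S [Q ( )]] >] [S [Q ( )] [S [Q ( [S [Q < >]] )]]]]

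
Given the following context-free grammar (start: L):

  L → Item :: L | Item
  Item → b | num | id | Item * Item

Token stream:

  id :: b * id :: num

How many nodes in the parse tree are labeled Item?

5

[L [Item id] :: [L [Item [Item b] * [Item id]] :: [L [Item num]]]]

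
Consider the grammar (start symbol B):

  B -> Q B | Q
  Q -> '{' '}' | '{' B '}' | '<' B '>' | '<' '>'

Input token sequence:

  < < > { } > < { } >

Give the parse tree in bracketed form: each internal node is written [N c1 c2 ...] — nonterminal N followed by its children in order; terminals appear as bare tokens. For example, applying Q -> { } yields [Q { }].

B
Q B
< B > B
< Q B > B
< < > B > B
< < > Q > B
< < > { } > B
< < > { } > Q
< < > { } > < B >
< < > { } > < Q >
< < > { } > < { } >

[B [Q < [B [Q < >] [B [Q { }]]] >] [B [Q < [B [Q { }]] >]]]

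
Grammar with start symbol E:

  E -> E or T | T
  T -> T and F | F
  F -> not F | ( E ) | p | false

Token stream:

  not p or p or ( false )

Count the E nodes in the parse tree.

[E [E [E [T [F not [F p]]]] or [T [F p]]] or [T [F ( [E [T [F false]]] )]]]

4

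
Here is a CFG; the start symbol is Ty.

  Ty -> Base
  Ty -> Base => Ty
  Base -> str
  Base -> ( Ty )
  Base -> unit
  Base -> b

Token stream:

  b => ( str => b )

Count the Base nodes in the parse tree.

[Ty [Base b] => [Ty [Base ( [Ty [Base str] => [Ty [Base b]]] )]]]

4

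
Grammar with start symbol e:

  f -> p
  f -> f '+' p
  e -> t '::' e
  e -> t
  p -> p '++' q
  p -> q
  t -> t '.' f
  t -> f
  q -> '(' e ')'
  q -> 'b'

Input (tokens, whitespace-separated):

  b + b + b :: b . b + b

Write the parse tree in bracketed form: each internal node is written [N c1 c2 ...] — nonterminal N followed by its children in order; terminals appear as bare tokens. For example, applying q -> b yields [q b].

[e [t [f [f [f [p [q b]]] + [p [q b]]] + [p [q b]]]] :: [e [t [t [f [p [q b]]]] . [f [f [p [q b]]] + [p [q b]]]]]]

e
t :: e
f :: e
f + p :: e
f + p + p :: e
p + p + p :: e
q + p + p :: e
b + p + p :: e
b + q + p :: e
b + b + p :: e
b + b + q :: e
b + b + b :: e
b + b + b :: t
b + b + b :: t . f
b + b + b :: f . f
b + b + b :: p . f
b + b + b :: q . f
b + b + b :: b . f
b + b + b :: b . f + p
b + b + b :: b . p + p
b + b + b :: b . q + p
b + b + b :: b . b + p
b + b + b :: b . b + q
b + b + b :: b . b + b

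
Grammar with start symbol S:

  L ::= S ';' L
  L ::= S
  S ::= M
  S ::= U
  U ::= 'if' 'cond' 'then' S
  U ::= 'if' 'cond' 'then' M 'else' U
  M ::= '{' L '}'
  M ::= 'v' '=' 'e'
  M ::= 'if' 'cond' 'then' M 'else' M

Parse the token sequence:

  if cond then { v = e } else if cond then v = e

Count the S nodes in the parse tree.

3

[S [U if cond then [M { [L [S [M v = e]]] }] else [U if cond then [S [M v = e]]]]]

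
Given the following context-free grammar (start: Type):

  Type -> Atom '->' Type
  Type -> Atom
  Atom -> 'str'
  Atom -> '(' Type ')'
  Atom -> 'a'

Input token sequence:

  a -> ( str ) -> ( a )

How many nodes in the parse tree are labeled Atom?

[Type [Atom a] -> [Type [Atom ( [Type [Atom str]] )] -> [Type [Atom ( [Type [Atom a]] )]]]]

5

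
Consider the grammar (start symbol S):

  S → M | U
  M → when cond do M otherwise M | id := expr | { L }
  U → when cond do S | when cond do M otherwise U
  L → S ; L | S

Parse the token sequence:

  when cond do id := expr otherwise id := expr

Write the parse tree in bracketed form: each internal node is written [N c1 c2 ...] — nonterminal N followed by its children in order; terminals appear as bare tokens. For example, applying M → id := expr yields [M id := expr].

S
M
when cond do M otherwise M
when cond do id := expr otherwise M
when cond do id := expr otherwise id := expr

[S [M when cond do [M id := expr] otherwise [M id := expr]]]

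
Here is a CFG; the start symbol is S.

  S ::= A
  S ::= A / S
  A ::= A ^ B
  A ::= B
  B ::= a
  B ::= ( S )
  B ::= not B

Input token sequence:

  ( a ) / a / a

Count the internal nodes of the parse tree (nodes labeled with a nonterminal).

12

[S [A [B ( [S [A [B a]]] )]] / [S [A [B a]] / [S [A [B a]]]]]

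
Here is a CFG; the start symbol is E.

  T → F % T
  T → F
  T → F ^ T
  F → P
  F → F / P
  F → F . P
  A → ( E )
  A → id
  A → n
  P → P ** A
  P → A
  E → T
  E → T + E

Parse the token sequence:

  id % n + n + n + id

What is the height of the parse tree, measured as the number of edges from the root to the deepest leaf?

8

[E [T [F [P [A id]]] % [T [F [P [A n]]]]] + [E [T [F [P [A n]]]] + [E [T [F [P [A n]]]] + [E [T [F [P [A id]]]]]]]]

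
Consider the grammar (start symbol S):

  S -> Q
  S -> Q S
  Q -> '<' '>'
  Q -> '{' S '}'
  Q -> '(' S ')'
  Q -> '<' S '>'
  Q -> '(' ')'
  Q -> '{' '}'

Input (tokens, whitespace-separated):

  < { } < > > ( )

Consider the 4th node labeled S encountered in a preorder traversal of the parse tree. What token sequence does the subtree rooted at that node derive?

[S [Q < [S [Q { }] [S [Q < >]]] >] [S [Q ( )]]]

( )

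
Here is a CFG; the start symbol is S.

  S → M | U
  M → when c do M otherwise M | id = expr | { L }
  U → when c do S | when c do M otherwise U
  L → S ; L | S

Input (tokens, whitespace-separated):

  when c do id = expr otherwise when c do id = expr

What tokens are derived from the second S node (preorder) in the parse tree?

id = expr

[S [U when c do [M id = expr] otherwise [U when c do [S [M id = expr]]]]]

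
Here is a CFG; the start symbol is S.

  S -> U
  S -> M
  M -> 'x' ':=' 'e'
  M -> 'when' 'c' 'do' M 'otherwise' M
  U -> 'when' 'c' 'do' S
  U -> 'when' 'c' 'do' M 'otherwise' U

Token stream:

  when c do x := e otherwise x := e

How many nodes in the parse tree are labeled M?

3

[S [M when c do [M x := e] otherwise [M x := e]]]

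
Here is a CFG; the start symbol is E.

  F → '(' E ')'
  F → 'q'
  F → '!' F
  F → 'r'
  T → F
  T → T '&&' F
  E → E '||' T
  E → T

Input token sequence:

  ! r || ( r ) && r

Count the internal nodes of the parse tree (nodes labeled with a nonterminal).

12

[E [E [T [F ! [F r]]]] || [T [T [F ( [E [T [F r]]] )]] && [F r]]]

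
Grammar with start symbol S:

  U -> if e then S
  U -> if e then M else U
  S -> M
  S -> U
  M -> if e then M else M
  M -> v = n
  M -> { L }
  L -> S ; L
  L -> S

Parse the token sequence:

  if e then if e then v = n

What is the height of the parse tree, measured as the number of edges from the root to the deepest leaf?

6

[S [U if e then [S [U if e then [S [M v = n]]]]]]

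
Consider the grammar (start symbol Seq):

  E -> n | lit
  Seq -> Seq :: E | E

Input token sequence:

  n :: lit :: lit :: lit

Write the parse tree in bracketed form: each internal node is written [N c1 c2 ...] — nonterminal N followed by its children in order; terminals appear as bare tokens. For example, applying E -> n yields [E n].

Seq
Seq :: E
Seq :: E :: E
Seq :: E :: E :: E
E :: E :: E :: E
n :: E :: E :: E
n :: lit :: E :: E
n :: lit :: lit :: E
n :: lit :: lit :: lit

[Seq [Seq [Seq [Seq [E n]] :: [E lit]] :: [E lit]] :: [E lit]]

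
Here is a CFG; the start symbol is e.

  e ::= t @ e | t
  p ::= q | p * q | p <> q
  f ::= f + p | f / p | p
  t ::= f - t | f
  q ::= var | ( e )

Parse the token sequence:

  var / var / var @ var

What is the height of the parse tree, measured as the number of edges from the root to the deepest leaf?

[e [t [f [f [f [p [q var]]] / [p [q var]]] / [p [q var]]]] @ [e [t [f [p [q var]]]]]]

7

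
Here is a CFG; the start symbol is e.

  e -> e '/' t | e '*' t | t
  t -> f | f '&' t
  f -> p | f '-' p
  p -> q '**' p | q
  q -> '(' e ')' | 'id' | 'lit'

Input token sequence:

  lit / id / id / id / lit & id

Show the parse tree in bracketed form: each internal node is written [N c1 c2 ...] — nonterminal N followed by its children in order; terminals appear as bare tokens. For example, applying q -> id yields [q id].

[e [e [e [e [e [t [f [p [q lit]]]]] / [t [f [p [q id]]]]] / [t [f [p [q id]]]]] / [t [f [p [q id]]]]] / [t [f [p [q lit]]] & [t [f [p [q id]]]]]]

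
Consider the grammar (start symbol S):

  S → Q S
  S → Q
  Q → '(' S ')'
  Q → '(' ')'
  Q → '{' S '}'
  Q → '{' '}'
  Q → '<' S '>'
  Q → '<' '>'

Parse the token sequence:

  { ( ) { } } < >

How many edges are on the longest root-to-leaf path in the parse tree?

[S [Q { [S [Q ( )] [S [Q { }]]] }] [S [Q < >]]]

5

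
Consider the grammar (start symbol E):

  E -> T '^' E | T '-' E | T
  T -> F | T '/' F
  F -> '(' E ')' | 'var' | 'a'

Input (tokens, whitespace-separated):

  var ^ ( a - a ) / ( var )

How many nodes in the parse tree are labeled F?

6

[E [T [F var]] ^ [E [T [T [F ( [E [T [F a]] - [E [T [F a]]]] )]] / [F ( [E [T [F var]]] )]]]]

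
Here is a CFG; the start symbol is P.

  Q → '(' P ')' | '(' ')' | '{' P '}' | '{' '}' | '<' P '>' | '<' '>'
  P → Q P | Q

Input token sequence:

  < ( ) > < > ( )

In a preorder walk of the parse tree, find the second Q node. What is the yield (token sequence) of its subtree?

[P [Q < [P [Q ( )]] >] [P [Q < >] [P [Q ( )]]]]

( )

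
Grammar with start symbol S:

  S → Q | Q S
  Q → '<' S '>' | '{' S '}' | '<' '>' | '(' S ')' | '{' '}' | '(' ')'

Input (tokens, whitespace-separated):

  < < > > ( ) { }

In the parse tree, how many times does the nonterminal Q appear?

4

[S [Q < [S [Q < >]] >] [S [Q ( )] [S [Q { }]]]]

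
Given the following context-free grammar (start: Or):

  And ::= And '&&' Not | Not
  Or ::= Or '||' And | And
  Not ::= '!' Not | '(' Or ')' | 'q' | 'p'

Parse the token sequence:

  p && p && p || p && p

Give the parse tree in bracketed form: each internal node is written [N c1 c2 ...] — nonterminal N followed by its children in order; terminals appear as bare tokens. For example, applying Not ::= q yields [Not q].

[Or [Or [And [And [And [Not p]] && [Not p]] && [Not p]]] || [And [And [Not p]] && [Not p]]]

Or
Or || And
And || And
And && Not || And
And && Not && Not || And
Not && Not && Not || And
p && Not && Not || And
p && p && Not || And
p && p && p || And
p && p && p || And && Not
p && p && p || Not && Not
p && p && p || p && Not
p && p && p || p && p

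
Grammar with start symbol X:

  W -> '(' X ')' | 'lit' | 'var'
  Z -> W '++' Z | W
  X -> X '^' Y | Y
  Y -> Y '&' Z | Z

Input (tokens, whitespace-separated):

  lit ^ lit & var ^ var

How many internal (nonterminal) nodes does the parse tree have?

[X [X [X [Y [Z [W lit]]]] ^ [Y [Y [Z [W lit]]] & [Z [W var]]]] ^ [Y [Z [W var]]]]

15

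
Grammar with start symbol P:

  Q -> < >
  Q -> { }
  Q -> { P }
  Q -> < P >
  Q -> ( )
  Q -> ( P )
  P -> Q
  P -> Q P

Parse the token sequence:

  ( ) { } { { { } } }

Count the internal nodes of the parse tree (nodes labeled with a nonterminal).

10

[P [Q ( )] [P [Q { }] [P [Q { [P [Q { [P [Q { }]] }]] }]]]]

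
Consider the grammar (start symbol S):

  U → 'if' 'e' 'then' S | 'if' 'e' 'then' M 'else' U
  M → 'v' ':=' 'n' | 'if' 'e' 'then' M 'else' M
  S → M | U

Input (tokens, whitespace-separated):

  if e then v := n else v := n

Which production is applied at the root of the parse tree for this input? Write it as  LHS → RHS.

S → M

[S [M if e then [M v := n] else [M v := n]]]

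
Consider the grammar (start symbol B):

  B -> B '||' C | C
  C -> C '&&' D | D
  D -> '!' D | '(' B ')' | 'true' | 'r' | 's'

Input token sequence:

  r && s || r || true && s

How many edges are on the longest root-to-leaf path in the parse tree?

[B [B [B [C [C [D r]] && [D s]]] || [C [D r]]] || [C [C [D true]] && [D s]]]

6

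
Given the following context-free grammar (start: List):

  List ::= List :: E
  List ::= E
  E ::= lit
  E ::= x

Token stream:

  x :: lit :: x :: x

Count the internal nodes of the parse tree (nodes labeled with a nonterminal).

[List [List [List [List [E x]] :: [E lit]] :: [E x]] :: [E x]]

8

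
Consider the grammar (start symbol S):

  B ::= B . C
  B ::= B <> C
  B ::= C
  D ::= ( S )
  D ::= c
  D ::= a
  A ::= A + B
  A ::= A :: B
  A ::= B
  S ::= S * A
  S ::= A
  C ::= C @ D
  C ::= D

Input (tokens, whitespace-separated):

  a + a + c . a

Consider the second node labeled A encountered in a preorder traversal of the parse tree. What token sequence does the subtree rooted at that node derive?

[S [A [A [A [B [C [D a]]]] + [B [C [D a]]]] + [B [B [C [D c]]] . [C [D a]]]]]

a + a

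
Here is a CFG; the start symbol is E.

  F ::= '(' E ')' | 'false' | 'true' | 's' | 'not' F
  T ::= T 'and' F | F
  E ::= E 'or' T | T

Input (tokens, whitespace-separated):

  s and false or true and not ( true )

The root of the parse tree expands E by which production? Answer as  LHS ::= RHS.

[E [E [T [T [F s]] and [F false]]] or [T [T [F true]] and [F not [F ( [E [T [F true]]] )]]]]

E ::= E 'or' T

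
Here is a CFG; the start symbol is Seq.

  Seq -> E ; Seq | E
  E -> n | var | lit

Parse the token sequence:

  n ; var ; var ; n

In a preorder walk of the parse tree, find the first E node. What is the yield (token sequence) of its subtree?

[Seq [E n] ; [Seq [E var] ; [Seq [E var] ; [Seq [E n]]]]]

n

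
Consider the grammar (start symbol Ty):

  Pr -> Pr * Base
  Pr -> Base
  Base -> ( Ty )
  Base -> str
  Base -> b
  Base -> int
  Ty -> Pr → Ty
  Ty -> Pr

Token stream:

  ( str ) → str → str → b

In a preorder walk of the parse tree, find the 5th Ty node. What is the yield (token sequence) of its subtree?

[Ty [Pr [Base ( [Ty [Pr [Base str]]] )]] → [Ty [Pr [Base str]] → [Ty [Pr [Base str]] → [Ty [Pr [Base b]]]]]]

b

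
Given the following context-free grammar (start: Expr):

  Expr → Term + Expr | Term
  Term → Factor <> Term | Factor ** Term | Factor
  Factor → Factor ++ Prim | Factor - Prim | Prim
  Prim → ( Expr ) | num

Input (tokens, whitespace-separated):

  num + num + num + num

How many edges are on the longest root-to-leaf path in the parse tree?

[Expr [Term [Factor [Prim num]]] + [Expr [Term [Factor [Prim num]]] + [Expr [Term [Factor [Prim num]]] + [Expr [Term [Factor [Prim num]]]]]]]

7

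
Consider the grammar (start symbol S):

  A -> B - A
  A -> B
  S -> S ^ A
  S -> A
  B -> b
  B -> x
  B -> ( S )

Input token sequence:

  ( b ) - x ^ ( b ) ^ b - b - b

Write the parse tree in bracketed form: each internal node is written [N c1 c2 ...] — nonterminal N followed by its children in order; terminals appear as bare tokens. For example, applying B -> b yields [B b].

[S [S [S [A [B ( [S [A [B b]]] )] - [A [B x]]]] ^ [A [B ( [S [A [B b]]] )]]] ^ [A [B b] - [A [B b] - [A [B b]]]]]

S
S ^ A
S ^ A ^ A
A ^ A ^ A
B - A ^ A ^ A
( S ) - A ^ A ^ A
( A ) - A ^ A ^ A
( B ) - A ^ A ^ A
( b ) - A ^ A ^ A
( b ) - B ^ A ^ A
( b ) - x ^ A ^ A
( b ) - x ^ B ^ A
( b ) - x ^ ( S ) ^ A
( b ) - x ^ ( A ) ^ A
( b ) - x ^ ( B ) ^ A
( b ) - x ^ ( b ) ^ A
( b ) - x ^ ( b ) ^ B - A
( b ) - x ^ ( b ) ^ b - A
( b ) - x ^ ( b ) ^ b - B - A
( b ) - x ^ ( b ) ^ b - b - A
( b ) - x ^ ( b ) ^ b - b - B
( b ) - x ^ ( b ) ^ b - b - b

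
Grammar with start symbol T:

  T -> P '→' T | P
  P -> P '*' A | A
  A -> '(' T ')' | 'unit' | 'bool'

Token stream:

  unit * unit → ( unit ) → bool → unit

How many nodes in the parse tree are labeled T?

[T [P [P [A unit]] * [A unit]] → [T [P [A ( [T [P [A unit]]] )]] → [T [P [A bool]] → [T [P [A unit]]]]]]

5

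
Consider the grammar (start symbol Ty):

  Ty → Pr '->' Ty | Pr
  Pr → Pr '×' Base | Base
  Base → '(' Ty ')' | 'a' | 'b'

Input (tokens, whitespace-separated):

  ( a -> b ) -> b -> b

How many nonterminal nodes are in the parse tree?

15

[Ty [Pr [Base ( [Ty [Pr [Base a]] -> [Ty [Pr [Base b]]]] )]] -> [Ty [Pr [Base b]] -> [Ty [Pr [Base b]]]]]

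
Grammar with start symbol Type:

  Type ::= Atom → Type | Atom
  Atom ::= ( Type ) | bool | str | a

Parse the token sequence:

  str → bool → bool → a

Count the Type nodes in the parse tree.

4

[Type [Atom str] → [Type [Atom bool] → [Type [Atom bool] → [Type [Atom a]]]]]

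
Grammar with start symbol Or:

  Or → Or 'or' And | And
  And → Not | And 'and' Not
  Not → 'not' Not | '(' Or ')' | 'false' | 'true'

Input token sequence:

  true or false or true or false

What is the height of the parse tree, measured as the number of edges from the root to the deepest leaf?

[Or [Or [Or [Or [And [Not true]]] or [And [Not false]]] or [And [Not true]]] or [And [Not false]]]

6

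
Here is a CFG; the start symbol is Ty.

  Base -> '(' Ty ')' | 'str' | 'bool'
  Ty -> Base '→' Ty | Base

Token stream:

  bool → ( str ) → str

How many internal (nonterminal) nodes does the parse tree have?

[Ty [Base bool] → [Ty [Base ( [Ty [Base str]] )] → [Ty [Base str]]]]

8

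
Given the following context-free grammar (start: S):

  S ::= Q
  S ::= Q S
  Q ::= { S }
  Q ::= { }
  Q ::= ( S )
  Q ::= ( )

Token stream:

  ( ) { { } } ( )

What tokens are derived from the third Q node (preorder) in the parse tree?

[S [Q ( )] [S [Q { [S [Q { }]] }] [S [Q ( )]]]]

{ }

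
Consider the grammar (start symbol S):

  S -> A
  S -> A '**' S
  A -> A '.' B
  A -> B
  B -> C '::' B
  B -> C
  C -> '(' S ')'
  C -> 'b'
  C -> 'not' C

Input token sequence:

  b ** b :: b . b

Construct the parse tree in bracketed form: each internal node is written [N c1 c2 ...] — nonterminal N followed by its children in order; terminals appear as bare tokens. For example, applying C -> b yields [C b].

[S [A [B [C b]]] ** [S [A [A [B [C b] :: [B [C b]]]] . [B [C b]]]]]

S
A ** S
B ** S
C ** S
b ** S
b ** A
b ** A . B
b ** B . B
b ** C :: B . B
b ** b :: B . B
b ** b :: C . B
b ** b :: b . B
b ** b :: b . C
b ** b :: b . b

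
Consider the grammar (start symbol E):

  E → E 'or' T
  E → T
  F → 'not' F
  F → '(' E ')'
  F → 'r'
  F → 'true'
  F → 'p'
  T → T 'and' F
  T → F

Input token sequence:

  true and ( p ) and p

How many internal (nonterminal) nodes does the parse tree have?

[E [T [T [T [F true]] and [F ( [E [T [F p]]] )]] and [F p]]]

10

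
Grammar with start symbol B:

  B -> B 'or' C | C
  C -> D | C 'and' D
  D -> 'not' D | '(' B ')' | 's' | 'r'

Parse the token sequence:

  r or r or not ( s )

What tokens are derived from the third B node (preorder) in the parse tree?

[B [B [B [C [D r]]] or [C [D r]]] or [C [D not [D ( [B [C [D s]]] )]]]]

r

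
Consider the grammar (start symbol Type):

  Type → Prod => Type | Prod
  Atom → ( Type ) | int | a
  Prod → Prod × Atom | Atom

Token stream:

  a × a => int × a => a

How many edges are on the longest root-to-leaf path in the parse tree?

[Type [Prod [Prod [Atom a]] × [Atom a]] => [Type [Prod [Prod [Atom int]] × [Atom a]] => [Type [Prod [Atom a]]]]]

5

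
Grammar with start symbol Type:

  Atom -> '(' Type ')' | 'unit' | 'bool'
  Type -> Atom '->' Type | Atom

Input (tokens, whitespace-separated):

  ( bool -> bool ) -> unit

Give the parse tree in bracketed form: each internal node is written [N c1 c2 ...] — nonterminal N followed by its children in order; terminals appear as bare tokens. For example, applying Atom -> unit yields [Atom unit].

[Type [Atom ( [Type [Atom bool] -> [Type [Atom bool]]] )] -> [Type [Atom unit]]]

Type
Atom -> Type
( Type ) -> Type
( Atom -> Type ) -> Type
( bool -> Type ) -> Type
( bool -> Atom ) -> Type
( bool -> bool ) -> Type
( bool -> bool ) -> Atom
( bool -> bool ) -> unit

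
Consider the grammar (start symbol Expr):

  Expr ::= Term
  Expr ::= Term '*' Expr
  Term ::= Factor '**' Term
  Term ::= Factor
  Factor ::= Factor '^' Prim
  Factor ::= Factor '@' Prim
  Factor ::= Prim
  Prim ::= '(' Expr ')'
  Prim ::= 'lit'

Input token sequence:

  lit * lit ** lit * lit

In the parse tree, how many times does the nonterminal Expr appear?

3

[Expr [Term [Factor [Prim lit]]] * [Expr [Term [Factor [Prim lit]] ** [Term [Factor [Prim lit]]]] * [Expr [Term [Factor [Prim lit]]]]]]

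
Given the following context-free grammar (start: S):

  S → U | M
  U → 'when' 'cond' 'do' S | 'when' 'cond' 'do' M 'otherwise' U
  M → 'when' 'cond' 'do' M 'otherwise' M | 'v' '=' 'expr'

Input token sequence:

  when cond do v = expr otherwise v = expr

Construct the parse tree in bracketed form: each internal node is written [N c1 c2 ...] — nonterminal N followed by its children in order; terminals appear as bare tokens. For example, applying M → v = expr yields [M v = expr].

S
M
when cond do M otherwise M
when cond do v = expr otherwise M
when cond do v = expr otherwise v = expr

[S [M when cond do [M v = expr] otherwise [M v = expr]]]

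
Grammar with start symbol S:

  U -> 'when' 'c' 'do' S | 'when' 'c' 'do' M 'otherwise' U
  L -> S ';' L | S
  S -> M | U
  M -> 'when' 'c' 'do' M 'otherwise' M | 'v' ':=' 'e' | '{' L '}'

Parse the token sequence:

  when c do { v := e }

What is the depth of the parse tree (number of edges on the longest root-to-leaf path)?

[S [U when c do [S [M { [L [S [M v := e]]] }]]]]

7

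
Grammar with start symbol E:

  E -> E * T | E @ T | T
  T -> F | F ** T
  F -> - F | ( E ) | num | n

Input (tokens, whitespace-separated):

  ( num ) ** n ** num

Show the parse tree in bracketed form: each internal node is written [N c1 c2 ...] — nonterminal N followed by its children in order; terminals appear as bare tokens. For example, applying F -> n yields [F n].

E
T
F ** T
( E ) ** T
( T ) ** T
( F ) ** T
( num ) ** T
( num ) ** F ** T
( num ) ** n ** T
( num ) ** n ** F
( num ) ** n ** num

[E [T [F ( [E [T [F num]]] )] ** [T [F n] ** [T [F num]]]]]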